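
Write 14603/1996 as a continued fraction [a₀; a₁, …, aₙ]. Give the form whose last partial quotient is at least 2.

[7; 3, 6, 7, 1, 12]

14603 = 7×1996 + 631
1996 = 3×631 + 103
631 = 6×103 + 13
103 = 7×13 + 12
13 = 1×12 + 1
12 = 12×1 + 0  (stop)
So 14603/1996 = [7; 3, 6, 7, 1, 12].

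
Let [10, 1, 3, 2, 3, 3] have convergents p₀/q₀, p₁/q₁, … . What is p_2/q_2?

43/4

Using pₖ = aₖpₖ₋₁ + pₖ₋₂, qₖ = aₖqₖ₋₁ + qₖ₋₂ (with p₋₁=1, p₋₂=0, q₋₁=0, q₋₂=1):
  k=0: a=10, p=10, q=1
  k=1: a=1, p=11, q=1
  k=2: a=3, p=43, q=4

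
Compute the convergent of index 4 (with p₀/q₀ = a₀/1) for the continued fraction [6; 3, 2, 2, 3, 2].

365/58

Using pₖ = aₖpₖ₋₁ + pₖ₋₂, qₖ = aₖqₖ₋₁ + qₖ₋₂ (with p₋₁=1, p₋₂=0, q₋₁=0, q₋₂=1):
  k=0: a=6, p=6, q=1
  k=1: a=3, p=19, q=3
  k=2: a=2, p=44, q=7
  k=3: a=2, p=107, q=17
  k=4: a=3, p=365, q=58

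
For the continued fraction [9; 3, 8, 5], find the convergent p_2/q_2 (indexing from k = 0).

233/25

Using pₖ = aₖpₖ₋₁ + pₖ₋₂, qₖ = aₖqₖ₋₁ + qₖ₋₂ (with p₋₁=1, p₋₂=0, q₋₁=0, q₋₂=1):
  k=0: a=9, p=9, q=1
  k=1: a=3, p=28, q=3
  k=2: a=8, p=233, q=25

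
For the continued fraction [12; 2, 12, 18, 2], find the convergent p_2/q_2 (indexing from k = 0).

Using pₖ = aₖpₖ₋₁ + pₖ₋₂, qₖ = aₖqₖ₋₁ + qₖ₋₂ (with p₋₁=1, p₋₂=0, q₋₁=0, q₋₂=1):
  k=0: a=12, p=12, q=1
  k=1: a=2, p=25, q=2
  k=2: a=12, p=312, q=25

312/25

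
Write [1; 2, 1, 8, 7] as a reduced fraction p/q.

Fold from the inside: start with 7/1.
  8 + 1/7 = 57/7
  1 + 7/57 = 64/57
  2 + 57/64 = 185/64
  1 + 64/185 = 249/185

249/185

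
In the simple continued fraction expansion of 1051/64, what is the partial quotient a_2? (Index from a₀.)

2

1051 = 16·64 + 27   →  a_0 = 16
64 = 2·27 + 10   →  a_1 = 2
27 = 2·10 + 7   →  a_2 = 2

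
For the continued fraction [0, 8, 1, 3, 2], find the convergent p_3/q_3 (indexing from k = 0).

Using pₖ = aₖpₖ₋₁ + pₖ₋₂, qₖ = aₖqₖ₋₁ + qₖ₋₂ (with p₋₁=1, p₋₂=0, q₋₁=0, q₋₂=1):
  k=0: a=0, p=0, q=1
  k=1: a=8, p=1, q=8
  k=2: a=1, p=1, q=9
  k=3: a=3, p=4, q=35

4/35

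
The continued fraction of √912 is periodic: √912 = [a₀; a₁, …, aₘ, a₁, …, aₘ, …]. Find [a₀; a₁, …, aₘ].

a₀ = ⌊√912⌋ = 30.
With m₀=0, d₀=1 and mₖ₊₁ = dₖaₖ − mₖ, dₖ₊₁ = (n − mₖ₊₁²)/dₖ, aₖ₊₁ = ⌊(a₀+mₖ₊₁)/dₖ₊₁⌋:
  k=1: m=30, d=12, a=5
  k=2: m=30, d=1, a=60
d=1 and a=2a₀=60 at k=2, so the next step gives (m, d) = (30, 12) again — its k=1 value — and the period has length 2.

[30; 5, 60]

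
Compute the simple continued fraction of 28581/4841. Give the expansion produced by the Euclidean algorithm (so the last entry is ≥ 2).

28581 = 5*4841 + 4376
4841 = 1*4376 + 465
4376 = 9*465 + 191
465 = 2*191 + 83
191 = 2*83 + 25
83 = 3*25 + 8
25 = 3*8 + 1
8 = 8*1 + 0  (stop)
So 28581/4841 = [5; 1, 9, 2, 2, 3, 3, 8].

[5; 1, 9, 2, 2, 3, 3, 8]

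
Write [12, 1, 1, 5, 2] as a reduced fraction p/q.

Fold from the inside: start with 2/1.
  5 + 1/2 = 11/2
  1 + 2/11 = 13/11
  1 + 11/13 = 24/13
  12 + 13/24 = 301/24

301/24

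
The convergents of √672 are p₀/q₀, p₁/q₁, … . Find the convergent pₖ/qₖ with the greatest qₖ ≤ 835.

17498/675

√672 = [25; 1, 11, 1, 50, …] (period length 4).
Convergents:
  p_0/q_0 = 25/1
  p_1/q_1 = 26/1
  p_2/q_2 = 311/12
  p_3/q_3 = 337/13
  p_4/q_4 = 17161/662
  p_5/q_5 = 17498/675
  p_6/q_6 = 209639/8087
q_5 = 675 ≤ 835 < 8087 = q_6, so the answer is 17498/675.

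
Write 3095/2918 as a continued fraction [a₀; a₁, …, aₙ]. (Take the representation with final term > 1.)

3095 = 1×2918 + 177
2918 = 16×177 + 86
177 = 2×86 + 5
86 = 17×5 + 1
5 = 5×1 + 0  (stop)
So 3095/2918 = [1; 16, 2, 17, 5].

[1; 16, 2, 17, 5]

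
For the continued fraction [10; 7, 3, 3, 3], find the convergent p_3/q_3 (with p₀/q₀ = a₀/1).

740/73

Using pₖ = aₖpₖ₋₁ + pₖ₋₂, qₖ = aₖqₖ₋₁ + qₖ₋₂ (with p₋₁=1, p₋₂=0, q₋₁=0, q₋₂=1):
  k=0: a=10, p=10, q=1
  k=1: a=7, p=71, q=7
  k=2: a=3, p=223, q=22
  k=3: a=3, p=740, q=73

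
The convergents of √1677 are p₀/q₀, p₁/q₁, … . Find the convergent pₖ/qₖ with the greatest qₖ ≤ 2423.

√1677 = [40; 1, 19, 2, 19, 1, 80, …] (period length 6).
Convergents:
  p_0/q_0 = 40/1
  p_1/q_1 = 41/1
  p_2/q_2 = 819/20
  p_3/q_3 = 1679/41
  p_4/q_4 = 32720/799
  p_5/q_5 = 34399/840
  p_6/q_6 = 2784640/67999
q_5 = 840 ≤ 2423 < 67999 = q_6, so the answer is 34399/840.

34399/840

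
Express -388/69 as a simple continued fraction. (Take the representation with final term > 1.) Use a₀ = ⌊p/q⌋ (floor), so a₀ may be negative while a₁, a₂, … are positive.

-388 = -6·69 + 26
69 = 2·26 + 17
26 = 1·17 + 9
17 = 1·9 + 8
9 = 1·8 + 1
8 = 8·1 + 0  (stop)
So -388/69 = [-6; 2, 1, 1, 1, 8].

[-6; 2, 1, 1, 1, 8]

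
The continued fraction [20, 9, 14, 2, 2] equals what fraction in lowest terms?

13132/653

Using pₖ = aₖpₖ₋₁ + pₖ₋₂ and qₖ = aₖqₖ₋₁ + qₖ₋₂:
  k=0: a=20, p=20, q=1
  k=1: a=9, p=181, q=9
  k=2: a=14, p=2554, q=127
  k=3: a=2, p=5289, q=263
  k=4: a=2, p=13132, q=653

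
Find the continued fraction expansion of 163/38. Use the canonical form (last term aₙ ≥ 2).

163 = 4·38 + 11
38 = 3·11 + 5
11 = 2·5 + 1
5 = 5·1 + 0  (stop)
So 163/38 = [4; 3, 2, 5].

[4; 3, 2, 5]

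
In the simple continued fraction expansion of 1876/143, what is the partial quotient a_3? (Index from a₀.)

1876 = 13·143 + 17   →  a_0 = 13
143 = 8·17 + 7   →  a_1 = 8
17 = 2·7 + 3   →  a_2 = 2
7 = 2·3 + 1   →  a_3 = 2

2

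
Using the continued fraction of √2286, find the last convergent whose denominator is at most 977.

√2286 = [47; 1, 4, 3, 10, 3, 4, 1, 94, …] (period length 8).
Convergents:
  p_0/q_0 = 47/1
  p_1/q_1 = 48/1
  p_2/q_2 = 239/5
  p_3/q_3 = 765/16
  p_4/q_4 = 7889/165
  p_5/q_5 = 24432/511
  p_6/q_6 = 105617/2209
q_5 = 511 ≤ 977 < 2209 = q_6, so the answer is 24432/511.

24432/511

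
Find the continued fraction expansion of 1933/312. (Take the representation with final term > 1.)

1933 = 6*312 + 61
312 = 5*61 + 7
61 = 8*7 + 5
7 = 1*5 + 2
5 = 2*2 + 1
2 = 2*1 + 0  (stop)
So 1933/312 = [6; 5, 8, 1, 2, 2].

[6; 5, 8, 1, 2, 2]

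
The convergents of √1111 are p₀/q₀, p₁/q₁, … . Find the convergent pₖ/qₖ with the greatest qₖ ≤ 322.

√1111 = [33; 3, 66, …] (period length 2).
Convergents:
  p_0/q_0 = 33/1
  p_1/q_1 = 100/3
  p_2/q_2 = 6633/199
  p_3/q_3 = 19999/600
q_2 = 199 ≤ 322 < 600 = q_3, so the answer is 6633/199.

6633/199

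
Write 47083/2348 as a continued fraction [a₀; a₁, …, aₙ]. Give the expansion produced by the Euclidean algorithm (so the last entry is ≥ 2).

[20; 19, 11, 5, 2]

47083 = 20·2348 + 123
2348 = 19·123 + 11
123 = 11·11 + 2
11 = 5·2 + 1
2 = 2·1 + 0  (stop)
So 47083/2348 = [20; 19, 11, 5, 2].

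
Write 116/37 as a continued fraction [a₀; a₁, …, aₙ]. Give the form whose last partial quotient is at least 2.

116 = 3*37 + 5
37 = 7*5 + 2
5 = 2*2 + 1
2 = 2*1 + 0  (stop)
So 116/37 = [3; 7, 2, 2].

[3; 7, 2, 2]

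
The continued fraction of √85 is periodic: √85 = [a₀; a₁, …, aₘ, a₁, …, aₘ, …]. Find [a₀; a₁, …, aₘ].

[9; 4, 1, 1, 4, 18]

a₀ = ⌊√85⌋ = 9.
With m₀=0, d₀=1 and mₖ₊₁ = dₖaₖ − mₖ, dₖ₊₁ = (n − mₖ₊₁²)/dₖ, aₖ₊₁ = ⌊(a₀+mₖ₊₁)/dₖ₊₁⌋:
  k=1: m=9, d=4, a=4
  k=2: m=7, d=9, a=1
  k=3: m=2, d=9, a=1
  k=4: m=7, d=4, a=4
  k=5: m=9, d=1, a=18
d=1 and a=2a₀=18 at k=5, so the next step gives (m, d) = (9, 4) again — its k=1 value — and the period has length 5.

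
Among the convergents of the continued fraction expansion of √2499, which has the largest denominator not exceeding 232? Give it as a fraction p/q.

4999/100

√2499 = [49; 1, 98, …] (period length 2).
Convergents:
  p_0/q_0 = 49/1
  p_1/q_1 = 50/1
  p_2/q_2 = 4949/99
  p_3/q_3 = 4999/100
  p_4/q_4 = 494851/9899
q_3 = 100 ≤ 232 < 9899 = q_4, so the answer is 4999/100.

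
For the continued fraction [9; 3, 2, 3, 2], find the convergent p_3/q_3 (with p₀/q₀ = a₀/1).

Using pₖ = aₖpₖ₋₁ + pₖ₋₂, qₖ = aₖqₖ₋₁ + qₖ₋₂ (with p₋₁=1, p₋₂=0, q₋₁=0, q₋₂=1):
  k=0: a=9, p=9, q=1
  k=1: a=3, p=28, q=3
  k=2: a=2, p=65, q=7
  k=3: a=3, p=223, q=24

223/24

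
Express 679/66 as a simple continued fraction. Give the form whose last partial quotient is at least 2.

[10; 3, 2, 9]

679 = 10*66 + 19
66 = 3*19 + 9
19 = 2*9 + 1
9 = 9*1 + 0  (stop)
So 679/66 = [10; 3, 2, 9].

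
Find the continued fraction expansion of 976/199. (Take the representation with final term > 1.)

976 = 4·199 + 180
199 = 1·180 + 19
180 = 9·19 + 9
19 = 2·9 + 1
9 = 9·1 + 0  (stop)
So 976/199 = [4; 1, 9, 2, 9].

[4; 1, 9, 2, 9]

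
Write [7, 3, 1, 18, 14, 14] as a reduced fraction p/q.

Using pₖ = aₖpₖ₋₁ + pₖ₋₂ and qₖ = aₖqₖ₋₁ + qₖ₋₂:
  k=0: a=7, p=7, q=1
  k=1: a=3, p=22, q=3
  k=2: a=1, p=29, q=4
  k=3: a=18, p=544, q=75
  k=4: a=14, p=7645, q=1054
  k=5: a=14, p=107574, q=14831

107574/14831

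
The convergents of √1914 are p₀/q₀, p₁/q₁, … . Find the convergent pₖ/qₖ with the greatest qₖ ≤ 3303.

√1914 = [43; 1, 2, 1, 86, …] (period length 4).
Convergents:
  p_0/q_0 = 43/1
  p_1/q_1 = 44/1
  p_2/q_2 = 131/3
  p_3/q_3 = 175/4
  p_4/q_4 = 15181/347
  p_5/q_5 = 15356/351
  p_6/q_6 = 45893/1049
  p_7/q_7 = 61249/1400
  p_8/q_8 = 5313307/121449
q_7 = 1400 ≤ 3303 < 121449 = q_8, so the answer is 61249/1400.

61249/1400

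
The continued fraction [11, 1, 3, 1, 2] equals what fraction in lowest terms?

165/14

Using pₖ = aₖpₖ₋₁ + pₖ₋₂ and qₖ = aₖqₖ₋₁ + qₖ₋₂:
  k=0: a=11, p=11, q=1
  k=1: a=1, p=12, q=1
  k=2: a=3, p=47, q=4
  k=3: a=1, p=59, q=5
  k=4: a=2, p=165, q=14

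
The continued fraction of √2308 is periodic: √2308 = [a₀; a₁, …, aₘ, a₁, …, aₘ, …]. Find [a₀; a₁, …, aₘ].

a₀ = ⌊√2308⌋ = 48.
With m₀=0, d₀=1 and mₖ₊₁ = dₖaₖ − mₖ, dₖ₊₁ = (n − mₖ₊₁²)/dₖ, aₖ₊₁ = ⌊(a₀+mₖ₊₁)/dₖ₊₁⌋:
  k=1: m=48, d=4, a=24
  k=2: m=48, d=1, a=96
d=1 and a=2a₀=96 at k=2, so the next step gives (m, d) = (48, 4) again — its k=1 value — and the period has length 2.

[48; 24, 96]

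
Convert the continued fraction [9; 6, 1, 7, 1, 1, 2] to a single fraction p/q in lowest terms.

Using pₖ = aₖpₖ₋₁ + pₖ₋₂ and qₖ = aₖqₖ₋₁ + qₖ₋₂:
  k=0: a=9, p=9, q=1
  k=1: a=6, p=55, q=6
  k=2: a=1, p=64, q=7
  k=3: a=7, p=503, q=55
  k=4: a=1, p=567, q=62
  k=5: a=1, p=1070, q=117
  k=6: a=2, p=2707, q=296

2707/296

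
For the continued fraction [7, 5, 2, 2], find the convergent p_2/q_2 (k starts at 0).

79/11

Using pₖ = aₖpₖ₋₁ + pₖ₋₂, qₖ = aₖqₖ₋₁ + qₖ₋₂ (with p₋₁=1, p₋₂=0, q₋₁=0, q₋₂=1):
  k=0: a=7, p=7, q=1
  k=1: a=5, p=36, q=5
  k=2: a=2, p=79, q=11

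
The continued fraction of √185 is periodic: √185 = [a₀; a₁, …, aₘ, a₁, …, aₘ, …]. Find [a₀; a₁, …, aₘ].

[13; 1, 1, 1, 1, 26]

a₀ = ⌊√185⌋ = 13.
With m₀=0, d₀=1 and mₖ₊₁ = dₖaₖ − mₖ, dₖ₊₁ = (n − mₖ₊₁²)/dₖ, aₖ₊₁ = ⌊(a₀+mₖ₊₁)/dₖ₊₁⌋:
  k=1: m=13, d=16, a=1
  k=2: m=3, d=11, a=1
  k=3: m=8, d=11, a=1
  k=4: m=3, d=16, a=1
  k=5: m=13, d=1, a=26
d=1 and a=2a₀=26 at k=5, so the next step gives (m, d) = (13, 16) again — its k=1 value — and the period has length 5.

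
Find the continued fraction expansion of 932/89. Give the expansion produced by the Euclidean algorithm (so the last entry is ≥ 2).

932 = 10*89 + 42
89 = 2*42 + 5
42 = 8*5 + 2
5 = 2*2 + 1
2 = 2*1 + 0  (stop)
So 932/89 = [10; 2, 8, 2, 2].

[10; 2, 8, 2, 2]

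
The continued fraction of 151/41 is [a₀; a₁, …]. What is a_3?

6

151 = 3·41 + 28   →  a_0 = 3
41 = 1·28 + 13   →  a_1 = 1
28 = 2·13 + 2   →  a_2 = 2
13 = 6·2 + 1   →  a_3 = 6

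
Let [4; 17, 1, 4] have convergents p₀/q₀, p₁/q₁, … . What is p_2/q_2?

Using pₖ = aₖpₖ₋₁ + pₖ₋₂, qₖ = aₖqₖ₋₁ + qₖ₋₂ (with p₋₁=1, p₋₂=0, q₋₁=0, q₋₂=1):
  k=0: a=4, p=4, q=1
  k=1: a=17, p=69, q=17
  k=2: a=1, p=73, q=18

73/18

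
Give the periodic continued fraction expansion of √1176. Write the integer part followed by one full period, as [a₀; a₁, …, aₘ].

[34; 3, 2, 2, 2, 3, 68]

a₀ = ⌊√1176⌋ = 34.
With m₀=0, d₀=1 and mₖ₊₁ = dₖaₖ − mₖ, dₖ₊₁ = (n − mₖ₊₁²)/dₖ, aₖ₊₁ = ⌊(a₀+mₖ₊₁)/dₖ₊₁⌋:
  k=1: m=34, d=20, a=3
  k=2: m=26, d=25, a=2
  k=3: m=24, d=24, a=2
  k=4: m=24, d=25, a=2
  k=5: m=26, d=20, a=3
  k=6: m=34, d=1, a=68
d=1 and a=2a₀=68 at k=6, so the next step gives (m, d) = (34, 20) again — its k=1 value — and the period has length 6.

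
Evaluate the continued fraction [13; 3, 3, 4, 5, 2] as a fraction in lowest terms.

Fold from the inside: start with 2/1.
  5 + 1/2 = 11/2
  4 + 2/11 = 46/11
  3 + 11/46 = 149/46
  3 + 46/149 = 493/149
  13 + 149/493 = 6558/493

6558/493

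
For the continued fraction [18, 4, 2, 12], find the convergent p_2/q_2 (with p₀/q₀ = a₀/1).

164/9

Using pₖ = aₖpₖ₋₁ + pₖ₋₂, qₖ = aₖqₖ₋₁ + qₖ₋₂ (with p₋₁=1, p₋₂=0, q₋₁=0, q₋₂=1):
  k=0: a=18, p=18, q=1
  k=1: a=4, p=73, q=4
  k=2: a=2, p=164, q=9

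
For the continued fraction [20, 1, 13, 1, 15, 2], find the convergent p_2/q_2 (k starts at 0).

293/14

Using pₖ = aₖpₖ₋₁ + pₖ₋₂, qₖ = aₖqₖ₋₁ + qₖ₋₂ (with p₋₁=1, p₋₂=0, q₋₁=0, q₋₂=1):
  k=0: a=20, p=20, q=1
  k=1: a=1, p=21, q=1
  k=2: a=13, p=293, q=14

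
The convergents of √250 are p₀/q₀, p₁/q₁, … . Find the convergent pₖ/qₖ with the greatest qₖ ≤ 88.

√250 = [15; 1, 4, 3, 3, 4, 1, 30, …] (period length 7).
Convergents:
  p_0/q_0 = 15/1
  p_1/q_1 = 16/1
  p_2/q_2 = 79/5
  p_3/q_3 = 253/16
  p_4/q_4 = 838/53
  p_5/q_5 = 3605/228
q_4 = 53 ≤ 88 < 228 = q_5, so the answer is 838/53.

838/53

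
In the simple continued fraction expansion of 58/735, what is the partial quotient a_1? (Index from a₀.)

12

58 = 0·735 + 58   →  a_0 = 0
735 = 12·58 + 39   →  a_1 = 12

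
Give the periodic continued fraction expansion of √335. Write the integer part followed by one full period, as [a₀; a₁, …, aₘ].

[18; 3, 3, 3, 36]

a₀ = ⌊√335⌋ = 18.
With m₀=0, d₀=1 and mₖ₊₁ = dₖaₖ − mₖ, dₖ₊₁ = (n − mₖ₊₁²)/dₖ, aₖ₊₁ = ⌊(a₀+mₖ₊₁)/dₖ₊₁⌋:
  k=1: m=18, d=11, a=3
  k=2: m=15, d=10, a=3
  k=3: m=15, d=11, a=3
  k=4: m=18, d=1, a=36
d=1 and a=2a₀=36 at k=4, so the next step gives (m, d) = (18, 11) again — its k=1 value — and the period has length 4.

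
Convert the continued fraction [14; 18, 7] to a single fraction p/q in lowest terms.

Fold from the inside: start with 7/1.
  18 + 1/7 = 127/7
  14 + 7/127 = 1785/127

1785/127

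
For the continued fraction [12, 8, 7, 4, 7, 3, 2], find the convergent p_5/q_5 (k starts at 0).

65015/5363

Using pₖ = aₖpₖ₋₁ + pₖ₋₂, qₖ = aₖqₖ₋₁ + qₖ₋₂ (with p₋₁=1, p₋₂=0, q₋₁=0, q₋₂=1):
  k=0: a=12, p=12, q=1
  k=1: a=8, p=97, q=8
  k=2: a=7, p=691, q=57
  k=3: a=4, p=2861, q=236
  k=4: a=7, p=20718, q=1709
  k=5: a=3, p=65015, q=5363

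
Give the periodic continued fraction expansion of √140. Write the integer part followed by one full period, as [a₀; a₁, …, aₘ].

a₀ = ⌊√140⌋ = 11.

[11; 1, 4, 1, 22]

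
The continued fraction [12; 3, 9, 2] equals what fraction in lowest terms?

Fold from the inside: start with 2/1.
  9 + 1/2 = 19/2
  3 + 2/19 = 59/19
  12 + 19/59 = 727/59

727/59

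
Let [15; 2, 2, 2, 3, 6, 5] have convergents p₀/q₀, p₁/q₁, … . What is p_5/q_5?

3977/258

Using pₖ = aₖpₖ₋₁ + pₖ₋₂, qₖ = aₖqₖ₋₁ + qₖ₋₂ (with p₋₁=1, p₋₂=0, q₋₁=0, q₋₂=1):
  k=0: a=15, p=15, q=1
  k=1: a=2, p=31, q=2
  k=2: a=2, p=77, q=5
  k=3: a=2, p=185, q=12
  k=4: a=3, p=632, q=41
  k=5: a=6, p=3977, q=258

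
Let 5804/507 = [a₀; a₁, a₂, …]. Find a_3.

5804 = 11·507 + 227   →  a_0 = 11
507 = 2·227 + 53   →  a_1 = 2
227 = 4·53 + 15   →  a_2 = 4
53 = 3·15 + 8   →  a_3 = 3

3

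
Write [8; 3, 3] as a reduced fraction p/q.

Using pₖ = aₖpₖ₋₁ + pₖ₋₂ and qₖ = aₖqₖ₋₁ + qₖ₋₂:
  k=0: a=8, p=8, q=1
  k=1: a=3, p=25, q=3
  k=2: a=3, p=83, q=10

83/10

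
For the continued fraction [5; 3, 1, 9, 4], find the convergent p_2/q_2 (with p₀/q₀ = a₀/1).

21/4

Using pₖ = aₖpₖ₋₁ + pₖ₋₂, qₖ = aₖqₖ₋₁ + qₖ₋₂ (with p₋₁=1, p₋₂=0, q₋₁=0, q₋₂=1):
  k=0: a=5, p=5, q=1
  k=1: a=3, p=16, q=3
  k=2: a=1, p=21, q=4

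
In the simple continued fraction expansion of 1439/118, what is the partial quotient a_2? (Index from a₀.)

1439 = 12·118 + 23   →  a_0 = 12
118 = 5·23 + 3   →  a_1 = 5
23 = 7·3 + 2   →  a_2 = 7

7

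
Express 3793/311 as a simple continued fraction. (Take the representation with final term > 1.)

[12; 5, 10, 6]

3793 = 12·311 + 61
311 = 5·61 + 6
61 = 10·6 + 1
6 = 6·1 + 0  (stop)
So 3793/311 = [12; 5, 10, 6].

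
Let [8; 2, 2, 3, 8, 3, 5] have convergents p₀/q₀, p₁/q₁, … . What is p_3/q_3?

143/17

Using pₖ = aₖpₖ₋₁ + pₖ₋₂, qₖ = aₖqₖ₋₁ + qₖ₋₂ (with p₋₁=1, p₋₂=0, q₋₁=0, q₋₂=1):
  k=0: a=8, p=8, q=1
  k=1: a=2, p=17, q=2
  k=2: a=2, p=42, q=5
  k=3: a=3, p=143, q=17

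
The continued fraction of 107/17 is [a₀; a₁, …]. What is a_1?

107 = 6·17 + 5   →  a_0 = 6
17 = 3·5 + 2   →  a_1 = 3

3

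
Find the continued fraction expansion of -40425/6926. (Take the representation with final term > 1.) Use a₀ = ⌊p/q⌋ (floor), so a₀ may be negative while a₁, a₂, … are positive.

-40425 = -6*6926 + 1131
6926 = 6*1131 + 140
1131 = 8*140 + 11
140 = 12*11 + 8
11 = 1*8 + 3
8 = 2*3 + 2
3 = 1*2 + 1
2 = 2*1 + 0  (stop)
So -40425/6926 = [-6; 6, 8, 12, 1, 2, 1, 2].

[-6; 6, 8, 12, 1, 2, 1, 2]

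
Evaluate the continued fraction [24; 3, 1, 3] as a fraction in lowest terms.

Fold from the inside: start with 3/1.
  1 + 1/3 = 4/3
  3 + 3/4 = 15/4
  24 + 4/15 = 364/15

364/15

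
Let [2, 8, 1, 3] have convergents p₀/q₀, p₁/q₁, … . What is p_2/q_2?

19/9

Using pₖ = aₖpₖ₋₁ + pₖ₋₂, qₖ = aₖqₖ₋₁ + qₖ₋₂ (with p₋₁=1, p₋₂=0, q₋₁=0, q₋₂=1):
  k=0: a=2, p=2, q=1
  k=1: a=8, p=17, q=8
  k=2: a=1, p=19, q=9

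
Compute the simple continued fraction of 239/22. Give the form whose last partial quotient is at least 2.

239 = 10·22 + 19
22 = 1·19 + 3
19 = 6·3 + 1
3 = 3·1 + 0  (stop)
So 239/22 = [10; 1, 6, 3].

[10; 1, 6, 3]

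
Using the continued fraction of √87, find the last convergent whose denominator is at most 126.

513/55

√87 = [9; 3, 18, …] (period length 2).
Convergents:
  p_0/q_0 = 9/1
  p_1/q_1 = 28/3
  p_2/q_2 = 513/55
  p_3/q_3 = 1567/168
q_2 = 55 ≤ 126 < 168 = q_3, so the answer is 513/55.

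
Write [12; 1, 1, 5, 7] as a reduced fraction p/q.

991/79

Fold from the inside: start with 7/1.
  5 + 1/7 = 36/7
  1 + 7/36 = 43/36
  1 + 36/43 = 79/43
  12 + 43/79 = 991/79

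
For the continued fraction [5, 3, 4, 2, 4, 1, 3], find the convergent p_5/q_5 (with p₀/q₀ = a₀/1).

839/158

Using pₖ = aₖpₖ₋₁ + pₖ₋₂, qₖ = aₖqₖ₋₁ + qₖ₋₂ (with p₋₁=1, p₋₂=0, q₋₁=0, q₋₂=1):
  k=0: a=5, p=5, q=1
  k=1: a=3, p=16, q=3
  k=2: a=4, p=69, q=13
  k=3: a=2, p=154, q=29
  k=4: a=4, p=685, q=129
  k=5: a=1, p=839, q=158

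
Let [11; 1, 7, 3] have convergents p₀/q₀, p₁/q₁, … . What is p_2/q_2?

95/8

Using pₖ = aₖpₖ₋₁ + pₖ₋₂, qₖ = aₖqₖ₋₁ + qₖ₋₂ (with p₋₁=1, p₋₂=0, q₋₁=0, q₋₂=1):
  k=0: a=11, p=11, q=1
  k=1: a=1, p=12, q=1
  k=2: a=7, p=95, q=8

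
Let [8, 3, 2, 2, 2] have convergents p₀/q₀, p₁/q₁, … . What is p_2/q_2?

58/7

Using pₖ = aₖpₖ₋₁ + pₖ₋₂, qₖ = aₖqₖ₋₁ + qₖ₋₂ (with p₋₁=1, p₋₂=0, q₋₁=0, q₋₂=1):
  k=0: a=8, p=8, q=1
  k=1: a=3, p=25, q=3
  k=2: a=2, p=58, q=7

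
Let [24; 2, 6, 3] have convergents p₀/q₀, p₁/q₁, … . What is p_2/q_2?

318/13

Using pₖ = aₖpₖ₋₁ + pₖ₋₂, qₖ = aₖqₖ₋₁ + qₖ₋₂ (with p₋₁=1, p₋₂=0, q₋₁=0, q₋₂=1):
  k=0: a=24, p=24, q=1
  k=1: a=2, p=49, q=2
  k=2: a=6, p=318, q=13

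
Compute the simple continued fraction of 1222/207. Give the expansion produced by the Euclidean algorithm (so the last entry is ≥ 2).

[5; 1, 9, 2, 1, 6]

1222 = 5·207 + 187
207 = 1·187 + 20
187 = 9·20 + 7
20 = 2·7 + 6
7 = 1·6 + 1
6 = 6·1 + 0  (stop)
So 1222/207 = [5; 1, 9, 2, 1, 6].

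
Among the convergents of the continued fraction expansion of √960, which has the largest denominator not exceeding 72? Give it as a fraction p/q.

1921/62

√960 = [30; 1, 60, …] (period length 2).
Convergents:
  p_0/q_0 = 30/1
  p_1/q_1 = 31/1
  p_2/q_2 = 1890/61
  p_3/q_3 = 1921/62
  p_4/q_4 = 117150/3781
q_3 = 62 ≤ 72 < 3781 = q_4, so the answer is 1921/62.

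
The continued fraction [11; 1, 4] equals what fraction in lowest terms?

59/5

Fold from the inside: start with 4/1.
  1 + 1/4 = 5/4
  11 + 4/5 = 59/5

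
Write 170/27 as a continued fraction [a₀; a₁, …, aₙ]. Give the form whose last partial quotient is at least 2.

[6; 3, 2, 1, 2]

170 = 6·27 + 8
27 = 3·8 + 3
8 = 2·3 + 2
3 = 1·2 + 1
2 = 2·1 + 0  (stop)
So 170/27 = [6; 3, 2, 1, 2].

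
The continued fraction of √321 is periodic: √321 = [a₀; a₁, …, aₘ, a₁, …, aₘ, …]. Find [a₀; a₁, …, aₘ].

a₀ = ⌊√321⌋ = 17.

[17; 1, 10, 1, 34]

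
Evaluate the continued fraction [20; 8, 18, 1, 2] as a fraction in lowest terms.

Fold from the inside: start with 2/1.
  1 + 1/2 = 3/2
  18 + 2/3 = 56/3
  8 + 3/56 = 451/56
  20 + 56/451 = 9076/451

9076/451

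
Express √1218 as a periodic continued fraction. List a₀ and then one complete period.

[34; 1, 8, 1, 68]

a₀ = ⌊√1218⌋ = 34.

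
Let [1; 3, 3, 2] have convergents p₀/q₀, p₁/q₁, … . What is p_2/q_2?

Using pₖ = aₖpₖ₋₁ + pₖ₋₂, qₖ = aₖqₖ₋₁ + qₖ₋₂ (with p₋₁=1, p₋₂=0, q₋₁=0, q₋₂=1):
  k=0: a=1, p=1, q=1
  k=1: a=3, p=4, q=3
  k=2: a=3, p=13, q=10

13/10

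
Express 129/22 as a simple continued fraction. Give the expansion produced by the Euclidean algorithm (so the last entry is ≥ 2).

[5; 1, 6, 3]

129 = 5×22 + 19
22 = 1×19 + 3
19 = 6×3 + 1
3 = 3×1 + 0  (stop)
So 129/22 = [5; 1, 6, 3].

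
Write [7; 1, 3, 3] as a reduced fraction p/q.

Fold from the inside: start with 3/1.
  3 + 1/3 = 10/3
  1 + 3/10 = 13/10
  7 + 10/13 = 101/13

101/13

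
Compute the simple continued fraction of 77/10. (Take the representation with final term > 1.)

[7; 1, 2, 3]

77 = 7*10 + 7
10 = 1*7 + 3
7 = 2*3 + 1
3 = 3*1 + 0  (stop)
So 77/10 = [7; 1, 2, 3].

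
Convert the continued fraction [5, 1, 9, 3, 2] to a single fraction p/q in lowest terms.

Fold from the inside: start with 2/1.
  3 + 1/2 = 7/2
  9 + 2/7 = 65/7
  1 + 7/65 = 72/65
  5 + 65/72 = 425/72

425/72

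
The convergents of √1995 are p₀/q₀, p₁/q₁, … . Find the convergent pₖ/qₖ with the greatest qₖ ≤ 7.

134/3

√1995 = [44; 1, 1, 1, 88, …] (period length 4).
Convergents:
  p_0/q_0 = 44/1
  p_1/q_1 = 45/1
  p_2/q_2 = 89/2
  p_3/q_3 = 134/3
  p_4/q_4 = 11881/266
q_3 = 3 ≤ 7 < 266 = q_4, so the answer is 134/3.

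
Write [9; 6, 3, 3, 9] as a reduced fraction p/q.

5367/586

Fold from the inside: start with 9/1.
  3 + 1/9 = 28/9
  3 + 9/28 = 93/28
  6 + 28/93 = 586/93
  9 + 93/586 = 5367/586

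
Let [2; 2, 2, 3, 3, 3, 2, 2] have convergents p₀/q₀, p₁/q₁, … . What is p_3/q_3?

Using pₖ = aₖpₖ₋₁ + pₖ₋₂, qₖ = aₖqₖ₋₁ + qₖ₋₂ (with p₋₁=1, p₋₂=0, q₋₁=0, q₋₂=1):
  k=0: a=2, p=2, q=1
  k=1: a=2, p=5, q=2
  k=2: a=2, p=12, q=5
  k=3: a=3, p=41, q=17

41/17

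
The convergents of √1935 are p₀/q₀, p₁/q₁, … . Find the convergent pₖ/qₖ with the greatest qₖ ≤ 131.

√1935 = [43; 1, 86, …] (period length 2).
Convergents:
  p_0/q_0 = 43/1
  p_1/q_1 = 44/1
  p_2/q_2 = 3827/87
  p_3/q_3 = 3871/88
  p_4/q_4 = 336733/7655
q_3 = 88 ≤ 131 < 7655 = q_4, so the answer is 3871/88.

3871/88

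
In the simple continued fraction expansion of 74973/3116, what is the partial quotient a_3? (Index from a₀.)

18

74973 = 24·3116 + 189   →  a_0 = 24
3116 = 16·189 + 92   →  a_1 = 16
189 = 2·92 + 5   →  a_2 = 2
92 = 18·5 + 2   →  a_3 = 18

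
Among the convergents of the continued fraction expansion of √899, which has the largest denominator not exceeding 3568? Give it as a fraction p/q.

√899 = [29; 1, 58, …] (period length 2).
Convergents:
  p_0/q_0 = 29/1
  p_1/q_1 = 30/1
  p_2/q_2 = 1769/59
  p_3/q_3 = 1799/60
  p_4/q_4 = 106111/3539
  p_5/q_5 = 107910/3599
q_4 = 3539 ≤ 3568 < 3599 = q_5, so the answer is 106111/3539.

106111/3539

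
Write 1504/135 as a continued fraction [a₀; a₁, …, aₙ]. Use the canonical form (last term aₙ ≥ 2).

[11; 7, 9, 2]

1504 = 11*135 + 19
135 = 7*19 + 2
19 = 9*2 + 1
2 = 2*1 + 0  (stop)
So 1504/135 = [11; 7, 9, 2].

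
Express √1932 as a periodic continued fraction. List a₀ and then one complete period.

[43; 1, 20, 1, 86]

a₀ = ⌊√1932⌋ = 43.
With m₀=0, d₀=1 and mₖ₊₁ = dₖaₖ − mₖ, dₖ₊₁ = (n − mₖ₊₁²)/dₖ, aₖ₊₁ = ⌊(a₀+mₖ₊₁)/dₖ₊₁⌋:
  k=1: m=43, d=83, a=1
  k=2: m=40, d=4, a=20
  k=3: m=40, d=83, a=1
  k=4: m=43, d=1, a=86
d=1 and a=2a₀=86 at k=4, so the next step gives (m, d) = (43, 83) again — its k=1 value — and the period has length 4.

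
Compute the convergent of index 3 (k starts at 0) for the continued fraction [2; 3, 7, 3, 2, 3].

Using pₖ = aₖpₖ₋₁ + pₖ₋₂, qₖ = aₖqₖ₋₁ + qₖ₋₂ (with p₋₁=1, p₋₂=0, q₋₁=0, q₋₂=1):
  k=0: a=2, p=2, q=1
  k=1: a=3, p=7, q=3
  k=2: a=7, p=51, q=22
  k=3: a=3, p=160, q=69

160/69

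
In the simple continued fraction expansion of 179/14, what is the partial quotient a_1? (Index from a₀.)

179 = 12·14 + 11   →  a_0 = 12
14 = 1·11 + 3   →  a_1 = 1

1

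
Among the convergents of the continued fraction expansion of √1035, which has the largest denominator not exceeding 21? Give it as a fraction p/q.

√1035 = [32; 5, 1, 5, 64, …] (period length 4).
Convergents:
  p_0/q_0 = 32/1
  p_1/q_1 = 161/5
  p_2/q_2 = 193/6
  p_3/q_3 = 1126/35
q_2 = 6 ≤ 21 < 35 = q_3, so the answer is 193/6.

193/6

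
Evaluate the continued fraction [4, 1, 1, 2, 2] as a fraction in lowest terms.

55/12

Fold from the inside: start with 2/1.
  2 + 1/2 = 5/2
  1 + 2/5 = 7/5
  1 + 5/7 = 12/7
  4 + 7/12 = 55/12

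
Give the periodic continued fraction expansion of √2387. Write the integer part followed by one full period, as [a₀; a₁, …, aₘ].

[48; 1, 5, 1, 96]

a₀ = ⌊√2387⌋ = 48.
With m₀=0, d₀=1 and mₖ₊₁ = dₖaₖ − mₖ, dₖ₊₁ = (n − mₖ₊₁²)/dₖ, aₖ₊₁ = ⌊(a₀+mₖ₊₁)/dₖ₊₁⌋:
  k=1: m=48, d=83, a=1
  k=2: m=35, d=14, a=5
  k=3: m=35, d=83, a=1
  k=4: m=48, d=1, a=96
d=1 and a=2a₀=96 at k=4, so the next step gives (m, d) = (48, 83) again — its k=1 value — and the period has length 4.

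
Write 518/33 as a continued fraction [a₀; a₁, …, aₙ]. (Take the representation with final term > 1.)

[15; 1, 2, 3, 3]

518 = 15·33 + 23
33 = 1·23 + 10
23 = 2·10 + 3
10 = 3·3 + 1
3 = 3·1 + 0  (stop)
So 518/33 = [15; 1, 2, 3, 3].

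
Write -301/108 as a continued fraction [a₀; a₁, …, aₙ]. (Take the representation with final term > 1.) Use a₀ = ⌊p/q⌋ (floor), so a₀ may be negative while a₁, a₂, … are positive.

-301 = -3·108 + 23
108 = 4·23 + 16
23 = 1·16 + 7
16 = 2·7 + 2
7 = 3·2 + 1
2 = 2·1 + 0  (stop)
So -301/108 = [-3; 4, 1, 2, 3, 2].

[-3; 4, 1, 2, 3, 2]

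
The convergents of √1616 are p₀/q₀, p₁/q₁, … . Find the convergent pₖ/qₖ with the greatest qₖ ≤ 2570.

80801/2010

√1616 = [40; 5, 80, …] (period length 2).
Convergents:
  p_0/q_0 = 40/1
  p_1/q_1 = 201/5
  p_2/q_2 = 16120/401
  p_3/q_3 = 80801/2010
  p_4/q_4 = 6480200/161201
q_3 = 2010 ≤ 2570 < 161201 = q_4, so the answer is 80801/2010.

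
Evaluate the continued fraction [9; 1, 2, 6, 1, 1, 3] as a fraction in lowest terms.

1404/145

Using pₖ = aₖpₖ₋₁ + pₖ₋₂ and qₖ = aₖqₖ₋₁ + qₖ₋₂:
  k=0: a=9, p=9, q=1
  k=1: a=1, p=10, q=1
  k=2: a=2, p=29, q=3
  k=3: a=6, p=184, q=19
  k=4: a=1, p=213, q=22
  k=5: a=1, p=397, q=41
  k=6: a=3, p=1404, q=145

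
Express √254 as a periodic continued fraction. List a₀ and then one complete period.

a₀ = ⌊√254⌋ = 15.
With m₀=0, d₀=1 and mₖ₊₁ = dₖaₖ − mₖ, dₖ₊₁ = (n − mₖ₊₁²)/dₖ, aₖ₊₁ = ⌊(a₀+mₖ₊₁)/dₖ₊₁⌋:
  k=1: m=15, d=29, a=1
  k=2: m=14, d=2, a=14
  k=3: m=14, d=29, a=1
  k=4: m=15, d=1, a=30
d=1 and a=2a₀=30 at k=4, so the next step gives (m, d) = (15, 29) again — its k=1 value — and the period has length 4.

[15; 1, 14, 1, 30]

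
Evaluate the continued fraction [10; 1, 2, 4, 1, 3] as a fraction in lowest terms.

Fold from the inside: start with 3/1.
  1 + 1/3 = 4/3
  4 + 3/4 = 19/4
  2 + 4/19 = 42/19
  1 + 19/42 = 61/42
  10 + 42/61 = 652/61

652/61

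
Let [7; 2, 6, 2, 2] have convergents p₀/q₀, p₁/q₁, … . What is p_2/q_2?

97/13

Using pₖ = aₖpₖ₋₁ + pₖ₋₂, qₖ = aₖqₖ₋₁ + qₖ₋₂ (with p₋₁=1, p₋₂=0, q₋₁=0, q₋₂=1):
  k=0: a=7, p=7, q=1
  k=1: a=2, p=15, q=2
  k=2: a=6, p=97, q=13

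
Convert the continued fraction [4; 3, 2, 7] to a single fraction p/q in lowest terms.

Fold from the inside: start with 7/1.
  2 + 1/7 = 15/7
  3 + 7/15 = 52/15
  4 + 15/52 = 223/52

223/52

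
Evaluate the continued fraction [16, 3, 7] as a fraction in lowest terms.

Using pₖ = aₖpₖ₋₁ + pₖ₋₂ and qₖ = aₖqₖ₋₁ + qₖ₋₂:
  k=0: a=16, p=16, q=1
  k=1: a=3, p=49, q=3
  k=2: a=7, p=359, q=22

359/22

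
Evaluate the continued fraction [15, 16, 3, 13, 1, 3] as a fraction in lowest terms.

Using pₖ = aₖpₖ₋₁ + pₖ₋₂ and qₖ = aₖqₖ₋₁ + qₖ₋₂:
  k=0: a=15, p=15, q=1
  k=1: a=16, p=241, q=16
  k=2: a=3, p=738, q=49
  k=3: a=13, p=9835, q=653
  k=4: a=1, p=10573, q=702
  k=5: a=3, p=41554, q=2759

41554/2759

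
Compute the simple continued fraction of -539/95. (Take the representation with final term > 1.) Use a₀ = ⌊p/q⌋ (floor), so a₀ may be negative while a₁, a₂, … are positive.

[-6; 3, 15, 2]

-539 = -6*95 + 31
95 = 3*31 + 2
31 = 15*2 + 1
2 = 2*1 + 0  (stop)
So -539/95 = [-6; 3, 15, 2].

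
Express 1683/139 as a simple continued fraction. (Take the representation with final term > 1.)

1683 = 12·139 + 15
139 = 9·15 + 4
15 = 3·4 + 3
4 = 1·3 + 1
3 = 3·1 + 0  (stop)
So 1683/139 = [12; 9, 3, 1, 3].

[12; 9, 3, 1, 3]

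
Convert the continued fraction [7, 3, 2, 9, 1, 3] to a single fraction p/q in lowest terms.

Fold from the inside: start with 3/1.
  1 + 1/3 = 4/3
  9 + 3/4 = 39/4
  2 + 4/39 = 82/39
  3 + 39/82 = 285/82
  7 + 82/285 = 2077/285

2077/285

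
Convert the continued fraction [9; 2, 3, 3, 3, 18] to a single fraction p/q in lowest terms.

Fold from the inside: start with 18/1.
  3 + 1/18 = 55/18
  3 + 18/55 = 183/55
  3 + 55/183 = 604/183
  2 + 183/604 = 1391/604
  9 + 604/1391 = 13123/1391

13123/1391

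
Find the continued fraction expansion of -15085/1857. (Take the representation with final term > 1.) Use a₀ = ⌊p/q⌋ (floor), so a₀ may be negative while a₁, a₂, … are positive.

-15085 = -9×1857 + 1628
1857 = 1×1628 + 229
1628 = 7×229 + 25
229 = 9×25 + 4
25 = 6×4 + 1
4 = 4×1 + 0  (stop)
So -15085/1857 = [-9; 1, 7, 9, 6, 4].

[-9; 1, 7, 9, 6, 4]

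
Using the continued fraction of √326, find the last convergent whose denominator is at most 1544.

11718/649

√326 = [18; 18, 36, …] (period length 2).
Convergents:
  p_0/q_0 = 18/1
  p_1/q_1 = 325/18
  p_2/q_2 = 11718/649
  p_3/q_3 = 211249/11700
q_2 = 649 ≤ 1544 < 11700 = q_3, so the answer is 11718/649.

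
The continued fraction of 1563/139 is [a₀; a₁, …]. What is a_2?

11

1563 = 11·139 + 34   →  a_0 = 11
139 = 4·34 + 3   →  a_1 = 4
34 = 11·3 + 1   →  a_2 = 11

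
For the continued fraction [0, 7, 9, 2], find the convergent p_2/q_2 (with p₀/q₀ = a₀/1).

9/64

Using pₖ = aₖpₖ₋₁ + pₖ₋₂, qₖ = aₖqₖ₋₁ + qₖ₋₂ (with p₋₁=1, p₋₂=0, q₋₁=0, q₋₂=1):
  k=0: a=0, p=0, q=1
  k=1: a=7, p=1, q=7
  k=2: a=9, p=9, q=64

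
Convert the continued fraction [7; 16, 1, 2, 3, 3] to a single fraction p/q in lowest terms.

3890/551

Using pₖ = aₖpₖ₋₁ + pₖ₋₂ and qₖ = aₖqₖ₋₁ + qₖ₋₂:
  k=0: a=7, p=7, q=1
  k=1: a=16, p=113, q=16
  k=2: a=1, p=120, q=17
  k=3: a=2, p=353, q=50
  k=4: a=3, p=1179, q=167
  k=5: a=3, p=3890, q=551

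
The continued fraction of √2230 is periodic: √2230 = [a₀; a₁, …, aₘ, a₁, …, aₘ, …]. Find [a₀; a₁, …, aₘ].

a₀ = ⌊√2230⌋ = 47.

[47; 4, 2, 18, 2, 4, 94]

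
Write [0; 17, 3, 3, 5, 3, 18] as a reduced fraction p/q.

Using pₖ = aₖpₖ₋₁ + pₖ₋₂ and qₖ = aₖqₖ₋₁ + qₖ₋₂:
  k=0: a=0, p=0, q=1
  k=1: a=17, p=1, q=17
  k=2: a=3, p=3, q=52
  k=3: a=3, p=10, q=173
  k=4: a=5, p=53, q=917
  k=5: a=3, p=169, q=2924
  k=6: a=18, p=3095, q=53549

3095/53549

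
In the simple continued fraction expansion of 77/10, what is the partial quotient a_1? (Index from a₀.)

77 = 7·10 + 7   →  a_0 = 7
10 = 1·7 + 3   →  a_1 = 1

1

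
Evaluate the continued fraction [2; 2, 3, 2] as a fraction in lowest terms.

39/16

Fold from the inside: start with 2/1.
  3 + 1/2 = 7/2
  2 + 2/7 = 16/7
  2 + 7/16 = 39/16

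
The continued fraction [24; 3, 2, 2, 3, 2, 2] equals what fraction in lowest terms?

7871/324

Using pₖ = aₖpₖ₋₁ + pₖ₋₂ and qₖ = aₖqₖ₋₁ + qₖ₋₂:
  k=0: a=24, p=24, q=1
  k=1: a=3, p=73, q=3
  k=2: a=2, p=170, q=7
  k=3: a=2, p=413, q=17
  k=4: a=3, p=1409, q=58
  k=5: a=2, p=3231, q=133
  k=6: a=2, p=7871, q=324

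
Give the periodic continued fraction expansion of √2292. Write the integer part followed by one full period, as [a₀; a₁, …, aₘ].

[47; 1, 6, 1, 94]

a₀ = ⌊√2292⌋ = 47.
With m₀=0, d₀=1 and mₖ₊₁ = dₖaₖ − mₖ, dₖ₊₁ = (n − mₖ₊₁²)/dₖ, aₖ₊₁ = ⌊(a₀+mₖ₊₁)/dₖ₊₁⌋:
  k=1: m=47, d=83, a=1
  k=2: m=36, d=12, a=6
  k=3: m=36, d=83, a=1
  k=4: m=47, d=1, a=94
d=1 and a=2a₀=94 at k=4, so the next step gives (m, d) = (47, 83) again — its k=1 value — and the period has length 4.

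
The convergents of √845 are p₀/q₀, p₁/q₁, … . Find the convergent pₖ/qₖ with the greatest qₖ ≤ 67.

√845 = [29; 14, 1, 1, 14, 58, …] (period length 5).
Convergents:
  p_0/q_0 = 29/1
  p_1/q_1 = 407/14
  p_2/q_2 = 436/15
  p_3/q_3 = 843/29
  p_4/q_4 = 12238/421
q_3 = 29 ≤ 67 < 421 = q_4, so the answer is 843/29.

843/29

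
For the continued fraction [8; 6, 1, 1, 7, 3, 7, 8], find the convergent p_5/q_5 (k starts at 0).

2503/307

Using pₖ = aₖpₖ₋₁ + pₖ₋₂, qₖ = aₖqₖ₋₁ + qₖ₋₂ (with p₋₁=1, p₋₂=0, q₋₁=0, q₋₂=1):
  k=0: a=8, p=8, q=1
  k=1: a=6, p=49, q=6
  k=2: a=1, p=57, q=7
  k=3: a=1, p=106, q=13
  k=4: a=7, p=799, q=98
  k=5: a=3, p=2503, q=307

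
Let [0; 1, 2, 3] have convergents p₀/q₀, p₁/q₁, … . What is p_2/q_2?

2/3

Using pₖ = aₖpₖ₋₁ + pₖ₋₂, qₖ = aₖqₖ₋₁ + qₖ₋₂ (with p₋₁=1, p₋₂=0, q₋₁=0, q₋₂=1):
  k=0: a=0, p=0, q=1
  k=1: a=1, p=1, q=1
  k=2: a=2, p=2, q=3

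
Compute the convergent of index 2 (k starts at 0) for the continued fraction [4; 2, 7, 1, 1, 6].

67/15

Using pₖ = aₖpₖ₋₁ + pₖ₋₂, qₖ = aₖqₖ₋₁ + qₖ₋₂ (with p₋₁=1, p₋₂=0, q₋₁=0, q₋₂=1):
  k=0: a=4, p=4, q=1
  k=1: a=2, p=9, q=2
  k=2: a=7, p=67, q=15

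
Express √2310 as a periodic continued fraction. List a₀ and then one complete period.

[48; 16, 96]

a₀ = ⌊√2310⌋ = 48.
With m₀=0, d₀=1 and mₖ₊₁ = dₖaₖ − mₖ, dₖ₊₁ = (n − mₖ₊₁²)/dₖ, aₖ₊₁ = ⌊(a₀+mₖ₊₁)/dₖ₊₁⌋:
  k=1: m=48, d=6, a=16
  k=2: m=48, d=1, a=96
d=1 and a=2a₀=96 at k=2, so the next step gives (m, d) = (48, 6) again — its k=1 value — and the period has length 2.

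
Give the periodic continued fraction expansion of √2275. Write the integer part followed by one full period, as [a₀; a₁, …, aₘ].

[47; 1, 2, 3, 2, 1, 94]

a₀ = ⌊√2275⌋ = 47.
With m₀=0, d₀=1 and mₖ₊₁ = dₖaₖ − mₖ, dₖ₊₁ = (n − mₖ₊₁²)/dₖ, aₖ₊₁ = ⌊(a₀+mₖ₊₁)/dₖ₊₁⌋:
  k=1: m=47, d=66, a=1
  k=2: m=19, d=29, a=2
  k=3: m=39, d=26, a=3
  k=4: m=39, d=29, a=2
  k=5: m=19, d=66, a=1
  k=6: m=47, d=1, a=94
d=1 and a=2a₀=94 at k=6, so the next step gives (m, d) = (47, 66) again — its k=1 value — and the period has length 6.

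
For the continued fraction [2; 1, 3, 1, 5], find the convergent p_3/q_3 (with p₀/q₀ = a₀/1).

14/5

Using pₖ = aₖpₖ₋₁ + pₖ₋₂, qₖ = aₖqₖ₋₁ + qₖ₋₂ (with p₋₁=1, p₋₂=0, q₋₁=0, q₋₂=1):
  k=0: a=2, p=2, q=1
  k=1: a=1, p=3, q=1
  k=2: a=3, p=11, q=4
  k=3: a=1, p=14, q=5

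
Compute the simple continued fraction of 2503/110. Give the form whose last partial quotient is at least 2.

[22; 1, 3, 13, 2]

2503 = 22*110 + 83
110 = 1*83 + 27
83 = 3*27 + 2
27 = 13*2 + 1
2 = 2*1 + 0  (stop)
So 2503/110 = [22; 1, 3, 13, 2].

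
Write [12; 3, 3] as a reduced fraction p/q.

123/10

Using pₖ = aₖpₖ₋₁ + pₖ₋₂ and qₖ = aₖqₖ₋₁ + qₖ₋₂:
  k=0: a=12, p=12, q=1
  k=1: a=3, p=37, q=3
  k=2: a=3, p=123, q=10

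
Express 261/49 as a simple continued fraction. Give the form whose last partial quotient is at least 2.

261 = 5*49 + 16
49 = 3*16 + 1
16 = 16*1 + 0  (stop)
So 261/49 = [5; 3, 16].

[5; 3, 16]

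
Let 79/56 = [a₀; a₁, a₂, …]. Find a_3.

3

79 = 1·56 + 23   →  a_0 = 1
56 = 2·23 + 10   →  a_1 = 2
23 = 2·10 + 3   →  a_2 = 2
10 = 3·3 + 1   →  a_3 = 3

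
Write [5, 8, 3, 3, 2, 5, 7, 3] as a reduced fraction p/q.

119864/23409

Using pₖ = aₖpₖ₋₁ + pₖ₋₂ and qₖ = aₖqₖ₋₁ + qₖ₋₂:
  k=0: a=5, p=5, q=1
  k=1: a=8, p=41, q=8
  k=2: a=3, p=128, q=25
  k=3: a=3, p=425, q=83
  k=4: a=2, p=978, q=191
  k=5: a=5, p=5315, q=1038
  k=6: a=7, p=38183, q=7457
  k=7: a=3, p=119864, q=23409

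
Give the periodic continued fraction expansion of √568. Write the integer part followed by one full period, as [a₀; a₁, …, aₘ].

a₀ = ⌊√568⌋ = 23.
With m₀=0, d₀=1 and mₖ₊₁ = dₖaₖ − mₖ, dₖ₊₁ = (n − mₖ₊₁²)/dₖ, aₖ₊₁ = ⌊(a₀+mₖ₊₁)/dₖ₊₁⌋:
  k=1: m=23, d=39, a=1
  k=2: m=16, d=8, a=4
  k=3: m=16, d=39, a=1
  k=4: m=23, d=1, a=46
d=1 and a=2a₀=46 at k=4, so the next step gives (m, d) = (23, 39) again — its k=1 value — and the period has length 4.

[23; 1, 4, 1, 46]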